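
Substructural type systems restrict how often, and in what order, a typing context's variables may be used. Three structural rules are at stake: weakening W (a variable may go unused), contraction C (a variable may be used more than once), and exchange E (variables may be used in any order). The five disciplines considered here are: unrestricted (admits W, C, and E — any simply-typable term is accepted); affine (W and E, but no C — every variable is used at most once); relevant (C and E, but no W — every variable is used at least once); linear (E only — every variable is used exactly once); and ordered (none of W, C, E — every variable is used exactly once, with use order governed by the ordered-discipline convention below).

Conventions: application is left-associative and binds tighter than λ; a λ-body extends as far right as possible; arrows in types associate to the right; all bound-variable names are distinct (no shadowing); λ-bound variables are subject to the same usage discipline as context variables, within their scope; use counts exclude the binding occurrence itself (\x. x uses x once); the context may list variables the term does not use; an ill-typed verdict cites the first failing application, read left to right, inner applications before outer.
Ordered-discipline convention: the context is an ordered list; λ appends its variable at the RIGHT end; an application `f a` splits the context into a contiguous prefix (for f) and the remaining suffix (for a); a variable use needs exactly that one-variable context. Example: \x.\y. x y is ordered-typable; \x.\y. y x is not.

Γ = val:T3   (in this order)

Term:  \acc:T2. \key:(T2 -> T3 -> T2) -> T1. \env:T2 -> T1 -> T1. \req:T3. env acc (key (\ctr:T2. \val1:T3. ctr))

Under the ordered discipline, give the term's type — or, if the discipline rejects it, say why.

not well-typed under ordered — val, req, val1 never used (weakening)
variable uses: val: 0, acc [bound]: 1, key [bound]: 1, env [bound]: 1, req [bound]: 0, ctr [bound]: 1, val1 [bound]: 0
left-to-right use order: env, acc, key, ctr
typing: well-typed — term : T2 -> ((T2 -> T3 -> T2) -> T1) -> (T2 -> T1 -> T1) -> T3 -> T1
all disciplines: ordered ✗ | linear ✗ | affine ✓ | relevant ✗ | unrestricted ✓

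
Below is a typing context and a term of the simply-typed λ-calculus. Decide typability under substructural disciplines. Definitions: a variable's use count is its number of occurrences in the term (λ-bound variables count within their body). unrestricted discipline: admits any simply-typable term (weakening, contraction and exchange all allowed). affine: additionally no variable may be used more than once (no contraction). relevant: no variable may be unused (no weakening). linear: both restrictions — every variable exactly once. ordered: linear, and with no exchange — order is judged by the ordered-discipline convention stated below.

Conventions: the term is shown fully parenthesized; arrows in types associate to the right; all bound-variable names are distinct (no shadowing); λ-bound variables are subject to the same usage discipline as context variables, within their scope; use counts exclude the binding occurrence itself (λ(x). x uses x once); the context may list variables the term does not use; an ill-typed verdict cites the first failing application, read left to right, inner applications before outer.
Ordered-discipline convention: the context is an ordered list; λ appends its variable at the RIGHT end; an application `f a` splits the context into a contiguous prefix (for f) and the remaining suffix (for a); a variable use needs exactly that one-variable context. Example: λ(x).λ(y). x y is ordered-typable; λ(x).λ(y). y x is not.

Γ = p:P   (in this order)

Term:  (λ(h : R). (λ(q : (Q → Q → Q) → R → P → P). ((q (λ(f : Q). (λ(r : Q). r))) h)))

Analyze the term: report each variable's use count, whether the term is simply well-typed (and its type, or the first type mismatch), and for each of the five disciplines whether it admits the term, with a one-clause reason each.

counts: p=0; h (bound)=1; q (bound)=1; f (bound)=0; r (bound)=1
use order (left to right): q, r, h
typing: well-typed at R → ((Q → Q → Q) → R → P → P) → P → P
ordered: ✗ — p, f never used (weakening)
linear: ✗ — p, f never used (weakening)
affine: ✓ — at most one use each (p, h, q, f, r)
relevant: ✗ — p, f never used (weakening)
unrestricted: ✓ — typability at R → ((Q → Q → Q) → R → P → P) → P → P is all that's needed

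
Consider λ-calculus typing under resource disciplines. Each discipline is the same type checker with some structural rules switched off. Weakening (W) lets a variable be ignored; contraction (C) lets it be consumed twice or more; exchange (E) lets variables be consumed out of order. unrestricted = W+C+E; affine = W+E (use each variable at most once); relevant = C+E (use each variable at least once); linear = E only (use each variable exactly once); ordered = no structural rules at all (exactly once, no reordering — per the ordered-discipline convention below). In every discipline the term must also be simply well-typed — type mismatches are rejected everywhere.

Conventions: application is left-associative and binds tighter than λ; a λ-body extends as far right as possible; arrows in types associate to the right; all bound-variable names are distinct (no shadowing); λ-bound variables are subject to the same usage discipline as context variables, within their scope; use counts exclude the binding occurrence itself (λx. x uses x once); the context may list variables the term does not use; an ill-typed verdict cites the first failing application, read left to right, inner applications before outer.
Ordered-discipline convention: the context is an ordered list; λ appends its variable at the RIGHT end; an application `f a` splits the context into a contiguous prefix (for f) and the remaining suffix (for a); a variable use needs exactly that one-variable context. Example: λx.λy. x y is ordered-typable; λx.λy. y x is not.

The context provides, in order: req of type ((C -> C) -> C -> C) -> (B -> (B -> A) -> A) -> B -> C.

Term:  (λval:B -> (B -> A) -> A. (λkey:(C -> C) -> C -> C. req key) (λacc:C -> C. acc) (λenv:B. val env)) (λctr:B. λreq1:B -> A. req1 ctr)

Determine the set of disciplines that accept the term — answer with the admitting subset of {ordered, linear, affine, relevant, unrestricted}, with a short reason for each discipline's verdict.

admitted by: linear, affine, relevant, unrestricted
usage: req ×1; val (λ-bound) ×1; key (λ-bound) ×1; acc (λ-bound) ×1; env (λ-bound) ×1; ctr (λ-bound) ×1; req1 (λ-bound) ×1
uses in reading order: req, key, acc, val, env, req1, ctr
typing: well-typed at B -> C
ordered ✗ (use order req, key, acc, val, env, req1, ctr needs exchange)
linear ✓ (exactly-once usage across req, val, key, acc, env, ctr, req1)
affine ✓ (at most one use each (req, val, key, acc, env, ctr, req1))
relevant ✓ (at least one use each (req, val, key, acc, env, ctr, req1))
unrestricted ✓ (type-checks (B -> C) and nothing is barred)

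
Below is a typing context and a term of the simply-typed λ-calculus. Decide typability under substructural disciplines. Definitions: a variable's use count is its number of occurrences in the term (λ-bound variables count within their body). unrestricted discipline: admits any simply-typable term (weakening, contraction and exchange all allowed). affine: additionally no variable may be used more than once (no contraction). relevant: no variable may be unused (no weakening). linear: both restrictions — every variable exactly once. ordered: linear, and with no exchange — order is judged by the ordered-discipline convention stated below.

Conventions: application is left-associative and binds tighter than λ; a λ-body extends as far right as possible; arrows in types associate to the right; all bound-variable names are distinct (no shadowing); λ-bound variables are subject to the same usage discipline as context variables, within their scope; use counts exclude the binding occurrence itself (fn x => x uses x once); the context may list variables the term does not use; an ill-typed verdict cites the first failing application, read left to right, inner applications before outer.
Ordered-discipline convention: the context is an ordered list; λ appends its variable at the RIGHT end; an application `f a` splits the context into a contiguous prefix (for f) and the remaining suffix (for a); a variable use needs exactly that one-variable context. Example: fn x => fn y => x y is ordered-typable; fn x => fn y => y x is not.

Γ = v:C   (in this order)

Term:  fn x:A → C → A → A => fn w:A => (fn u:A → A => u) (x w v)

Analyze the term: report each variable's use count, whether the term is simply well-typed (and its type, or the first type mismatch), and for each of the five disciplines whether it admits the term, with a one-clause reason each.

use counts: v: 1×, x (λ-bound): 1×, w (λ-bound): 1×, u (λ-bound): 1×
use order (left to right): u, x, w, v
typing: ✓ — (A → C → A → A) → A → A → A
ordered: ✗, no contiguous prefix/suffix split fits u, x, w, v
linear: ✓, single use per variable (v, x, w, u)
affine: ✓, none of v, x, w, u used more than once
relevant: ✓, v, x, w, u: all used, weakening unneeded
unrestricted: ✓, well-typed at (A → C → A → A) → A → A → A; no restrictions here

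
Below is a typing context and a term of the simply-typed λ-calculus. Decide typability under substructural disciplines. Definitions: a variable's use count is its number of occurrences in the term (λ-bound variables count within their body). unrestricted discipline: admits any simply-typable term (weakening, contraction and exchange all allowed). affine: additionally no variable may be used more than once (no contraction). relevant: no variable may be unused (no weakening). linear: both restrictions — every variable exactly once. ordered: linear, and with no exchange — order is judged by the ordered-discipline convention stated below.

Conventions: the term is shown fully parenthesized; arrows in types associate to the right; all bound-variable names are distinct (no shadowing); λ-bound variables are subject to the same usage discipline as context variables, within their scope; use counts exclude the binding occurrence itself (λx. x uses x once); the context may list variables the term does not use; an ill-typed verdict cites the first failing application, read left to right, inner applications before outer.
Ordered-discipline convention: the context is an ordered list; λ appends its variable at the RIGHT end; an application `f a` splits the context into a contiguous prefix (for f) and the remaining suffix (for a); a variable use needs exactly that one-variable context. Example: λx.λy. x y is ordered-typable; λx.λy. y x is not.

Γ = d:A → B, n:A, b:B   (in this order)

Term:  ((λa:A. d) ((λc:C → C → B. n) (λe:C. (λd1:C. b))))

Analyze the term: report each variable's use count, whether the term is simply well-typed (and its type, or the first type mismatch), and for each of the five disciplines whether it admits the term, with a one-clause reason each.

variable uses: d: 1×, n: 1×, b: 1×, a (bound): 0×, c (bound): 0×, e (bound): 0×, d1 (bound): 0×
order of uses: d, n, b
typing: the term checks, with type A → B
ordered: ✗, a, c, e, d1 left unused
linear: ✗, a, c, e, d1 left unused
affine: ✓, no duplicate uses among d, n, b, a, c, e, d1
relevant: ✗, a, c, e, d1 left unused
unrestricted: ✓, well-typed at A → B; no restrictions here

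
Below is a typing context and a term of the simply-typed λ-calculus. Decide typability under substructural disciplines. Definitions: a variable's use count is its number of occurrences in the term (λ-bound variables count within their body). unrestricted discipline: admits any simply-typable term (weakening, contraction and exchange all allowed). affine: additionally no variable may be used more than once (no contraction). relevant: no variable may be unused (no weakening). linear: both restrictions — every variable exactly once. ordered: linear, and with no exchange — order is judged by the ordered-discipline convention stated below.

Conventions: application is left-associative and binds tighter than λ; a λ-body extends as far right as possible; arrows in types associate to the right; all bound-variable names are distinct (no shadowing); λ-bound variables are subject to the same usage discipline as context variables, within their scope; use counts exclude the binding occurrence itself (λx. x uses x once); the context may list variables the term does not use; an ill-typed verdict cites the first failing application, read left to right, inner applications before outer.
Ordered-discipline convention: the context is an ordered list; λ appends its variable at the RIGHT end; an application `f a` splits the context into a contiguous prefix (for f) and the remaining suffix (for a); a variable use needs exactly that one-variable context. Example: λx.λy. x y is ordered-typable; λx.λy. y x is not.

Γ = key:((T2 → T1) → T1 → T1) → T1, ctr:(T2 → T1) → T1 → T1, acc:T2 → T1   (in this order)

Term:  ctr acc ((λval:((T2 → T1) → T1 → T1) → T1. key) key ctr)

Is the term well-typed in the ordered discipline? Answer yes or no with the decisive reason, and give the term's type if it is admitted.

no — needs contraction — key ×2, ctr ×2; val never used (weakening)
counts: key ×2; ctr ×2; acc ×1; val [bound] ×0
use order (left to right): ctr, acc, key, key, ctr
typing: the term checks, with type T1
across the five disciplines: ordered ✗ | linear ✗ | affine ✗ | relevant ✗ | unrestricted ✓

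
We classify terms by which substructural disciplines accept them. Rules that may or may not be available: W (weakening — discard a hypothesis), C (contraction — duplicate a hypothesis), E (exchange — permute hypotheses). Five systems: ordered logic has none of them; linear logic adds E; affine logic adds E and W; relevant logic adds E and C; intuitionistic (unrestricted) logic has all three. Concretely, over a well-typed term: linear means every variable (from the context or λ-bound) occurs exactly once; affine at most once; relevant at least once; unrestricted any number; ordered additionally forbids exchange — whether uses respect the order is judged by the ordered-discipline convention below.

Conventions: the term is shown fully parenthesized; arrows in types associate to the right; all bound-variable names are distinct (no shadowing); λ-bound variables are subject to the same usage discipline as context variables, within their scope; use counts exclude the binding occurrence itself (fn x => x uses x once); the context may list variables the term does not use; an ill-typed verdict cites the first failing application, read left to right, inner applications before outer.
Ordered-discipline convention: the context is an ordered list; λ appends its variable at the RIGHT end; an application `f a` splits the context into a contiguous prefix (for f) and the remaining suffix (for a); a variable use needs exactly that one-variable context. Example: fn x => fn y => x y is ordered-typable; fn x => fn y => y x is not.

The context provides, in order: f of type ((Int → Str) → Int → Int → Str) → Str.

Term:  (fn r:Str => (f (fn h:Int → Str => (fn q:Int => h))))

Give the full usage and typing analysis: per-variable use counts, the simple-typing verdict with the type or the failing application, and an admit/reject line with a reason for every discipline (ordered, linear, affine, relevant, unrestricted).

usage: f ×1; r (bound) ×0; h (bound) ×1; q (bound) ×0
uses in reading order: f, h
typing: the term checks, with type Str → Str
ordered: ✗ — r, q never used (weakening)
linear: ✗ — r, q never used (weakening)
affine: ✓ — at most one use each (f, r, h, q)
relevant: ✗ — r, q never used (weakening)
unrestricted: ✓ — well-typed at Str → Str; no restrictions here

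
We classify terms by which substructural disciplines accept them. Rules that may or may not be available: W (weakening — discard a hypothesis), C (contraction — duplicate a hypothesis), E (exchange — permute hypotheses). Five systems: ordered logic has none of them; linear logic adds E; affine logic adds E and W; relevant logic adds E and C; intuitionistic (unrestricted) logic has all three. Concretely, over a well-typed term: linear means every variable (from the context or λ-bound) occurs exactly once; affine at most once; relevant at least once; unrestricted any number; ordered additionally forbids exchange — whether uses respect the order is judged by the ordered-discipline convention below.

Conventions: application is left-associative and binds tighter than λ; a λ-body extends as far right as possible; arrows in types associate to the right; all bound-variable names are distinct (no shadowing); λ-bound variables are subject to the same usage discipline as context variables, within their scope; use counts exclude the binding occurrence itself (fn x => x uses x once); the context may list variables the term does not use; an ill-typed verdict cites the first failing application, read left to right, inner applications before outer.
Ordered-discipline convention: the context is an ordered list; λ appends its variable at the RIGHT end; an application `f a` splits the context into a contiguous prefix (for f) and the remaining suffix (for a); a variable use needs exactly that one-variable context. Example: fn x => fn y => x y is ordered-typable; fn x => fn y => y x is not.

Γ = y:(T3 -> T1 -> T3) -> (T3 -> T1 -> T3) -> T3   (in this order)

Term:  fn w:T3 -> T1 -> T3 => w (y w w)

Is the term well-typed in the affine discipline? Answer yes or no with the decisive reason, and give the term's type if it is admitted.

no — w ×3 used more than once (contraction)
use counts: y ×1, w [bound] ×3
uses in reading order: w, y, w, w
typing: ✓ — (T3 -> T1 -> T3) -> T1 -> T3
across the five disciplines: ordered ✗, linear ✗, affine ✗, relevant ✓, unrestricted ✓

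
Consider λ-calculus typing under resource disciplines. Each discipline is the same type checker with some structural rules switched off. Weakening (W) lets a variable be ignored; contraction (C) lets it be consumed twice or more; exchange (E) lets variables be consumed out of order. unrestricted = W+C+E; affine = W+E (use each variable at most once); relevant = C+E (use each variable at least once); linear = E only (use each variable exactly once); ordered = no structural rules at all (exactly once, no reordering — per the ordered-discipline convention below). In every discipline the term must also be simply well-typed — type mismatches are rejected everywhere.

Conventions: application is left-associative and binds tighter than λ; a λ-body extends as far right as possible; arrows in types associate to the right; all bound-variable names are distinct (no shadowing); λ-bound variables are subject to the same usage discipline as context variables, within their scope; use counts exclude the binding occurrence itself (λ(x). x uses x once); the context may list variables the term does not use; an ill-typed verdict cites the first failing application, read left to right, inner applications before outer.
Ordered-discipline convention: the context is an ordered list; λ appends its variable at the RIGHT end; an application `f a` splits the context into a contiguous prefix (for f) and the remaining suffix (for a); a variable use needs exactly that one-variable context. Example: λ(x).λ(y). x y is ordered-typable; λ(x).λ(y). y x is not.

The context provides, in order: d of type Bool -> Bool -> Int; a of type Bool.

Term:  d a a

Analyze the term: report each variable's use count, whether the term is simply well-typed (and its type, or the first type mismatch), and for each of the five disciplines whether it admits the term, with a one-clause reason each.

usage: d: 1, a: 2
uses in reading order: d, a, a
typing: well-typed at Int
ordered ✗ (a ×2 used more than once (contraction))
linear ✗ (a ×2 used more than once (contraction))
affine ✗ (a ×2 used more than once (contraction))
relevant ✓ (d, a: all used, weakening unneeded)
unrestricted ✓ (well-typed at Int; no restrictions here)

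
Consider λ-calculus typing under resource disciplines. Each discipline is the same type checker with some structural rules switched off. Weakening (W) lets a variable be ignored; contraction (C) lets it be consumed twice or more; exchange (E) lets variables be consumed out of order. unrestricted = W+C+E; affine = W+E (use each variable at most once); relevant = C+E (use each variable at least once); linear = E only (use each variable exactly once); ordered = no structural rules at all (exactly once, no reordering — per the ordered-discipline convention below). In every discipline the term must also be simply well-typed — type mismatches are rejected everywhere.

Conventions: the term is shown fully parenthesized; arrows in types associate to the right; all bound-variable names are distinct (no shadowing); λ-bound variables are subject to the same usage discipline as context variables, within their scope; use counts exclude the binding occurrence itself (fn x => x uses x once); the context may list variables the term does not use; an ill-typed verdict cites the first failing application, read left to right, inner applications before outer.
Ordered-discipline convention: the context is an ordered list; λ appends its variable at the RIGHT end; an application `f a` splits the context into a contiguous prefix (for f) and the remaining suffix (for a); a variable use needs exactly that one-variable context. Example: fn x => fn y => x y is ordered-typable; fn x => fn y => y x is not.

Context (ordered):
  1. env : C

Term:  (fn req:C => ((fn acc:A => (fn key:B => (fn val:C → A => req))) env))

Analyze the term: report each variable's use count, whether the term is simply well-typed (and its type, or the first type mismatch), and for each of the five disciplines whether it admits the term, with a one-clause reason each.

counts: env ×1; req (bound) ×1; acc (bound) ×0; key (bound) ×0; val (bound) ×0
left-to-right use order: req, env
typing: ill-typed: an argument C mismatches the expected A
ordered ✗ (fails simple typing)
linear ✗ (a type mismatch blocks all five)
affine ✗ (the type mismatch rejects it)
relevant ✗ (not simply typable)
unrestricted ✗ (fails simple typing)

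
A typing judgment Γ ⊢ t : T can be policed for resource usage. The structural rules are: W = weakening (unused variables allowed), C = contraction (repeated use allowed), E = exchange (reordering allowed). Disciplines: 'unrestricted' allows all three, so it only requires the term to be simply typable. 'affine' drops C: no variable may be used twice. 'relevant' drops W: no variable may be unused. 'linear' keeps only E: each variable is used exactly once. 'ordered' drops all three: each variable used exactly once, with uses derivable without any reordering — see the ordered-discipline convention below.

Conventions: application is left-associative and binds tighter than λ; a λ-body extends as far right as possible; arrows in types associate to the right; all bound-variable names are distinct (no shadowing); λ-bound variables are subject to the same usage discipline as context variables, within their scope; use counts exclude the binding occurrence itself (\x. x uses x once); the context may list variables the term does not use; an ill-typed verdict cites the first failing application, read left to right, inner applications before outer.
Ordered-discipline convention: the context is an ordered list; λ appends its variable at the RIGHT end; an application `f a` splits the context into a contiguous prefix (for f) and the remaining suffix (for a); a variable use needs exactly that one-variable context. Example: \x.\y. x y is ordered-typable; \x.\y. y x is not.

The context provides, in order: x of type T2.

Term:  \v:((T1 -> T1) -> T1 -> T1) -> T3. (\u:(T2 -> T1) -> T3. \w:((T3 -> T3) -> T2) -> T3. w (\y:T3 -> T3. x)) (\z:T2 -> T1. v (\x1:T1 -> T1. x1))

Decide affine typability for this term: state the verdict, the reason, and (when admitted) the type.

yes — no duplicate uses among x, v, u, w, y, z, x1; term : (((T1 -> T1) -> T1 -> T1) -> T3) -> (((T3 -> T3) -> T2) -> T3) -> T3
variable uses: x ×1; v [bound] ×1; u [bound] ×0; w [bound] ×1; y [bound] ×0; z [bound] ×0; x1 [bound] ×1
order of uses: w, x, v, x1
typing: ✓ — (((T1 -> T1) -> T1 -> T1) -> T3) -> (((T3 -> T3) -> T2) -> T3) -> T3
all disciplines: ordered ✗, linear ✗, affine ✓, relevant ✗, unrestricted ✓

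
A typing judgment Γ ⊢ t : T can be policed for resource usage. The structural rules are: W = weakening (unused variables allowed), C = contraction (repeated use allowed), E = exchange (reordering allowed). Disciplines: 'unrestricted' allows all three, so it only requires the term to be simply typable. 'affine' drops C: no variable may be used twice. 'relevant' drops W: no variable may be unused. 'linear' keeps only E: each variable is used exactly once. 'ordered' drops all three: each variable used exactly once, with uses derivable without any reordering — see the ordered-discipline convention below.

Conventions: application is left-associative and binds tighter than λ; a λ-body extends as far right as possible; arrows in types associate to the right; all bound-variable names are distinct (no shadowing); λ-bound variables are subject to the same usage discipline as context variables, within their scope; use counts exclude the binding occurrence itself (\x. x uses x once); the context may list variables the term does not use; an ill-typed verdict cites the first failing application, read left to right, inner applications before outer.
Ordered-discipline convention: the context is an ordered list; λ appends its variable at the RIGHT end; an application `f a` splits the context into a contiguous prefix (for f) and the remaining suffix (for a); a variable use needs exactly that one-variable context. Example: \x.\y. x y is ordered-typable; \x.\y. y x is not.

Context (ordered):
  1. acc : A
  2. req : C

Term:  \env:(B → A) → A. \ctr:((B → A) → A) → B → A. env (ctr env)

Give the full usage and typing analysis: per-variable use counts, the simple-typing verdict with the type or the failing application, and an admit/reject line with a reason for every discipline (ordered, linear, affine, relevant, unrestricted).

counts: acc: 0, req: 0, env (λ-bound): 2, ctr (λ-bound): 1
use order (left to right): env, ctr, env
typing: the term checks, with type ((B → A) → A) → (((B → A) → A) → B → A) → A
ordered: ✗ — needs contraction — env ×2; needs weakening: acc, req unused
linear: ✗ — needs contraction — env ×2; needs weakening: acc, req unused
affine: ✗ — needs contraction — env ×2
relevant: ✗ — needs weakening: acc, req unused
unrestricted: ✓ — well-typed at ((B → A) → A) → (((B → A) → A) → B → A) → A; no restrictions here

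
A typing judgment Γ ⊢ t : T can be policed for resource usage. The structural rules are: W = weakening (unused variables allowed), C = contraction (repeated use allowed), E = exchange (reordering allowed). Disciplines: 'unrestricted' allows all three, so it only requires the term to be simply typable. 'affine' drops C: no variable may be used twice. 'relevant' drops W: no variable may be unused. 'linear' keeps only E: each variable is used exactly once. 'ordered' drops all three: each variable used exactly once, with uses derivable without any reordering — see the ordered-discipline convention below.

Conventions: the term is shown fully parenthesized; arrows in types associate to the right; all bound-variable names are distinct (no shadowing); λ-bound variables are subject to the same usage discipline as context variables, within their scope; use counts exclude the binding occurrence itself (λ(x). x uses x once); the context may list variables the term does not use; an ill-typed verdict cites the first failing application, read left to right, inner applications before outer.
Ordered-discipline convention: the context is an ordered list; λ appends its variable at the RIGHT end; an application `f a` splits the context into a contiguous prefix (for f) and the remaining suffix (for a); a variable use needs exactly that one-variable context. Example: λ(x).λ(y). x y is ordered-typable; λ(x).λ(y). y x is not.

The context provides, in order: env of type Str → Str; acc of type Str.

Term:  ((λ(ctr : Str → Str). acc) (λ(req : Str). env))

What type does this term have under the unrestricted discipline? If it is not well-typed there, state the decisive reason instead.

not well-typed under unrestricted — a type mismatch blocks all five
variable uses: env=1, acc=1, ctr (λ-bound)=0, req (λ-bound)=0
uses in reading order: acc, env
typing: ill-typed: a function awaiting Str → Str gets Str → Str → Str
summary: ordered ✗ | linear ✗ | affine ✗ | relevant ✗ | unrestricted ✗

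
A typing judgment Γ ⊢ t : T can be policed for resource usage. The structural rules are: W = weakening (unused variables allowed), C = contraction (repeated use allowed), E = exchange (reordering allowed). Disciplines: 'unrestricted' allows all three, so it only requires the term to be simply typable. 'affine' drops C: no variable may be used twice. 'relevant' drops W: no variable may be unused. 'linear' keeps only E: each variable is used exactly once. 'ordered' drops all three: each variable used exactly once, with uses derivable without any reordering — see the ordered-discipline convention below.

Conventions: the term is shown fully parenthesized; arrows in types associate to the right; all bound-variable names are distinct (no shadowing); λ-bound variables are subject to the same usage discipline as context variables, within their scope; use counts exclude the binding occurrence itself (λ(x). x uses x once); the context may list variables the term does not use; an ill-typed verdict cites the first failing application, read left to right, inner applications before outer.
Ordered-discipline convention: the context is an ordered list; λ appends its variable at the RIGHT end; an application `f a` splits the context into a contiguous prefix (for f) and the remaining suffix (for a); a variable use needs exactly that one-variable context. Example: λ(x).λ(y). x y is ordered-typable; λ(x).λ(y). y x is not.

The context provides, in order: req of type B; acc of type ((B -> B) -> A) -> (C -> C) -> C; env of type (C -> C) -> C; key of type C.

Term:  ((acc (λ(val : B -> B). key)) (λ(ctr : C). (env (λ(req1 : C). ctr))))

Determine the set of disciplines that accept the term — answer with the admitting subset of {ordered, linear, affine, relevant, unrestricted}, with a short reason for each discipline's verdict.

accepted by: none
use counts: req: 0, acc: 1, env: 1, key: 1, val (bound): 0, ctr (bound): 1, req1 (bound): 0
use order (left to right): acc, key, env, ctr
typing: ill-typed: a function awaiting (B -> B) -> A gets (B -> B) -> C
ordered ✗ (fails simple typing)
linear ✗ (a type mismatch blocks all five)
affine ✗ (the type mismatch rejects it)
relevant ✗ (not simply typable)
unrestricted ✗ (fails simple typing)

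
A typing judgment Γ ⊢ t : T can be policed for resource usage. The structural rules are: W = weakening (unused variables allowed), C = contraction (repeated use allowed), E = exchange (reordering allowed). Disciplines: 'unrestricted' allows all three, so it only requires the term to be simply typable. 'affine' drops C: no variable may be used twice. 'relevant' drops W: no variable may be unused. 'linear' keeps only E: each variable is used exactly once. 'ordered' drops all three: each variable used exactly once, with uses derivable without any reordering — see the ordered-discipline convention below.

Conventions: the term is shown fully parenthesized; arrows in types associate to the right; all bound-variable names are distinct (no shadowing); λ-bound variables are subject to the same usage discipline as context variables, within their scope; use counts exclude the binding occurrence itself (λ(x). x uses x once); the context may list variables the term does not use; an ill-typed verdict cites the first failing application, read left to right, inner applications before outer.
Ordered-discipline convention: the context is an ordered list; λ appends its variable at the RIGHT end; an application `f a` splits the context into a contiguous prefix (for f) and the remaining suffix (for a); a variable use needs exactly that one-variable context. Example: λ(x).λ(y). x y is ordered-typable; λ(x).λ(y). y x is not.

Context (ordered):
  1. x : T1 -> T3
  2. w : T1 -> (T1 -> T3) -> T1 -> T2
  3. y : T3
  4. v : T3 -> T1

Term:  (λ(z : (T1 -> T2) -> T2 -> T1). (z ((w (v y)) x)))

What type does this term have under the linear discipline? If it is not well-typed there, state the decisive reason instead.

term : ((T1 -> T2) -> T2 -> T1) -> T2 -> T1
variable uses: x=1; w=1; y=1; v=1; z [bound]=1
use order (left to right): z, w, v, y, x
typing: well-typed at ((T1 -> T2) -> T2 -> T1) -> T2 -> T1
across the five disciplines: ordered ✗, linear ✓, affine ✓, relevant ✓, unrestricted ✓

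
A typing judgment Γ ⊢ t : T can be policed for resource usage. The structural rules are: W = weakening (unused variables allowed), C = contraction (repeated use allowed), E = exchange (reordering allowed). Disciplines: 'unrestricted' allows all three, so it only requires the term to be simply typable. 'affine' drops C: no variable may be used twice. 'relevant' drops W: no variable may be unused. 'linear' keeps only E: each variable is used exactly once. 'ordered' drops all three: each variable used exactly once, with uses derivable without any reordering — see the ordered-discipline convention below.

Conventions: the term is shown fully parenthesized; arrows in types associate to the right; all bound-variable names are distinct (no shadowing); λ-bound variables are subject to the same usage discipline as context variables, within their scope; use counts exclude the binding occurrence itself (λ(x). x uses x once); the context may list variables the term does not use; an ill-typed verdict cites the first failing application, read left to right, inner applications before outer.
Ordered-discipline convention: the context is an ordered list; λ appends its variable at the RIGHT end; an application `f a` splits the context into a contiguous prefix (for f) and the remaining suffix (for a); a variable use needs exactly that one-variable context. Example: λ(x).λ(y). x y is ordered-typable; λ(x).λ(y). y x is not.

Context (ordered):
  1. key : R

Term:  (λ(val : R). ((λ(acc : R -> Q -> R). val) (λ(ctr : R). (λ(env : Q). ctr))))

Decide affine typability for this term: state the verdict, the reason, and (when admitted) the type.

yes — at most one use each (key, val, acc, ctr, env); term : R -> R
variable uses: key ×0, val (λ-bound) ×1, acc (λ-bound) ×0, ctr (λ-bound) ×1, env (λ-bound) ×0
uses in reading order: val, ctr
typing: the term checks, with type R -> R
all disciplines: ordered ✗; linear ✗; affine ✓; relevant ✗; unrestricted ✓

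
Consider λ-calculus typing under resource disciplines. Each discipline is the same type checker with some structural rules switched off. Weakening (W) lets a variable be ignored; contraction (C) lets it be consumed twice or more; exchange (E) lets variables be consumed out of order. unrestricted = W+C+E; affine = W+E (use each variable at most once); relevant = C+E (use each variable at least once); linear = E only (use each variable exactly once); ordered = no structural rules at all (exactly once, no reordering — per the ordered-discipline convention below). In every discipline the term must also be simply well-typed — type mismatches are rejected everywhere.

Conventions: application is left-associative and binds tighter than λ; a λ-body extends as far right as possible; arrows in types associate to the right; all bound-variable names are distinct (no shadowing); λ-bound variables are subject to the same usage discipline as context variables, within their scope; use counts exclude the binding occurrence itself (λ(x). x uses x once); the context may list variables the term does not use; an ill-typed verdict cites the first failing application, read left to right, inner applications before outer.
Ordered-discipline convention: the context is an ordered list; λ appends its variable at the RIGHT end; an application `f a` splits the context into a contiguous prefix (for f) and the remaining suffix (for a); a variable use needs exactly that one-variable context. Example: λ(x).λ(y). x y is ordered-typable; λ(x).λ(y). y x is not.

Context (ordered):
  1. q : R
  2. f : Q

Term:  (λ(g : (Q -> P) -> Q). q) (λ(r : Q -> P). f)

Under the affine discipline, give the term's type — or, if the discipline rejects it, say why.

term : R
usage: q ×1; f ×1; g [bound] ×0; r [bound] ×0
uses in reading order: q, f
typing: the term checks, with type R
per-discipline verdicts: ordered ✗ | linear ✗ | affine ✓ | relevant ✗ | unrestricted ✓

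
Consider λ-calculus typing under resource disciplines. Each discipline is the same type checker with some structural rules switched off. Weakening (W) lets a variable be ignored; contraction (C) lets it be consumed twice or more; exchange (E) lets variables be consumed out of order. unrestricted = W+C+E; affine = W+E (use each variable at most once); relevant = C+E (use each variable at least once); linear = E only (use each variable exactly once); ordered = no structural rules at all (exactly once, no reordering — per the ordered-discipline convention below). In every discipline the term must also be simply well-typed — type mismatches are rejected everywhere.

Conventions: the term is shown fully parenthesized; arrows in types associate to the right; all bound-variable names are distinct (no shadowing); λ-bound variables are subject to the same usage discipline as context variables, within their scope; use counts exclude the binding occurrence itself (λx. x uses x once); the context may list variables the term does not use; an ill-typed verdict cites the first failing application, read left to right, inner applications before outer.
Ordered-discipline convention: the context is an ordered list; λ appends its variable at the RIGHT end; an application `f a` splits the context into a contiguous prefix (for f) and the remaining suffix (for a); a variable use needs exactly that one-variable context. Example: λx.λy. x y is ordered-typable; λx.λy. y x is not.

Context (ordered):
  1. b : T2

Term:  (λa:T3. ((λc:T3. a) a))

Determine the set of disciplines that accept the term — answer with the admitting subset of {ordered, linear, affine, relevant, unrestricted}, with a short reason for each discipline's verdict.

admitted in: unrestricted
variable uses: b ×0, a [bound] ×2, c [bound] ×0
order of uses: a, a
typing: ✓ — T3 → T3
ordered: ✗, repeated use of a ×2; needs weakening: b, c unused
linear: ✗, repeated use of a ×2; needs weakening: b, c unused
affine: ✗, repeated use of a ×2
relevant: ✗, needs weakening: b, c unused
unrestricted: ✓, simply typable at T3 → T3; W, C, E all held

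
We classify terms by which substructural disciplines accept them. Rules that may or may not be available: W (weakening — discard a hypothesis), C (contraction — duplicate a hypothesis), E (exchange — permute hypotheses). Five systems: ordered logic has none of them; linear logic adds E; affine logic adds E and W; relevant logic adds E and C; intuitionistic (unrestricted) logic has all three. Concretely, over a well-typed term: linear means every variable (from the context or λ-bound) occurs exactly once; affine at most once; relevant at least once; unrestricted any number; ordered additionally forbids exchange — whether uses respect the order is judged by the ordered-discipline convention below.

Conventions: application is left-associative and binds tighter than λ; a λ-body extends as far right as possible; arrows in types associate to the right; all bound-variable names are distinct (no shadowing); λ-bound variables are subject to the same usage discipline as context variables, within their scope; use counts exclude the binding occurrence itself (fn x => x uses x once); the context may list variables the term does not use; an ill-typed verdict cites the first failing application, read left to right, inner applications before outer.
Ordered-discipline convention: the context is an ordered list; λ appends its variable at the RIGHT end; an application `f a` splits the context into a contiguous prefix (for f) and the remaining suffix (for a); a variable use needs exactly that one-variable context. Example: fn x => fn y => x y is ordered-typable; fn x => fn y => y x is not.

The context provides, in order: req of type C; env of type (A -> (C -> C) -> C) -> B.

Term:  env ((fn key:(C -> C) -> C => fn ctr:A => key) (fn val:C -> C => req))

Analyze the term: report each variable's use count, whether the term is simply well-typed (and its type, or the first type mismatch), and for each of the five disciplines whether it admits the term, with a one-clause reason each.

usage: req ×1, env ×1, key (λ-bound) ×1, ctr (λ-bound) ×0, val (λ-bound) ×0
uses in reading order: env, key, req
typing: ✓ — B
ordered: ✗, ctr, val left unused
linear: ✗, ctr, val left unused
affine: ✓, none of req, env, key, ctr, val used more than once
relevant: ✗, ctr, val left unused
unrestricted: ✓, type-checks (B) and nothing is barred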